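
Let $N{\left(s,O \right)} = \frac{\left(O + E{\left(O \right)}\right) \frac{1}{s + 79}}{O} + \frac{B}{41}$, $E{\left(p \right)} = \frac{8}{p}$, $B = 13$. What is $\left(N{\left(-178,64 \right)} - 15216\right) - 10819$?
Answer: $- \frac{6011723041}{230912} \approx -26035.0$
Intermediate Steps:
$N{\left(s,O \right)} = \frac{13}{41} + \frac{O + \frac{8}{O}}{O \left(79 + s\right)}$ ($N{\left(s,O \right)} = \frac{\left(O + \frac{8}{O}\right) \frac{1}{s + 79}}{O} + \frac{13}{41} = \frac{\left(O + \frac{8}{O}\right) \frac{1}{79 + s}}{O} + 13 \cdot \frac{1}{41} = \frac{\frac{1}{79 + s} \left(O + \frac{8}{O}\right)}{O} + \frac{13}{41} = \frac{O + \frac{8}{O}}{O \left(79 + s\right)} + \frac{13}{41} = \frac{13}{41} + \frac{O + \frac{8}{O}}{O \left(79 + s\right)}$)
$\left(N{\left(-178,64 \right)} - 15216\right) - 10819 = \left(\frac{328 + 64^{2} \left(1068 + 13 \left(-178\right)\right)}{41 \cdot 4096 \left(79 - 178\right)} - 15216\right) - 10819 = \left(\frac{1}{41} \cdot \frac{1}{4096} \frac{1}{-99} \left(328 + 4096 \left(1068 - 2314\right)\right) - 15216\right) - 10819 = \left(\frac{1}{41} \cdot \frac{1}{4096} \left(- \frac{1}{99}\right) \left(328 + 4096 \left(-1246\right)\right) - 15216\right) - 10819 = \left(\frac{1}{41} \cdot \frac{1}{4096} \left(- \frac{1}{99}\right) \left(328 - 5103616\right) - 15216\right) - 10819 = \left(\frac{1}{41} \cdot \frac{1}{4096} \left(- \frac{1}{99}\right) \left(-5103288\right) - 15216\right) - 10819 = \left(\frac{70879}{230912} - 15216\right) - 10819 = - \frac{3513486113}{230912} - 10819 = - \frac{6011723041}{230912}$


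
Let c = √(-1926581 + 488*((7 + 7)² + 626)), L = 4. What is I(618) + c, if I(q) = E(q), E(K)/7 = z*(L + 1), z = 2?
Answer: 70 + I*√1525445 ≈ 70.0 + 1235.1*I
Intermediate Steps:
E(K) = 70 (E(K) = 7*(2*(4 + 1)) = 7*(2*5) = 7*10 = 70)
I(q) = 70
c = I*√1525445 (c = √(-1926581 + 488*(14² + 626)) = √(-1926581 + 488*(196 + 626)) = √(-1926581 + 488*822) = √(-1926581 + 401136) = √(-1525445) = I*√1525445 ≈ 1235.1*I)
I(618) + c = 70 + I*√1525445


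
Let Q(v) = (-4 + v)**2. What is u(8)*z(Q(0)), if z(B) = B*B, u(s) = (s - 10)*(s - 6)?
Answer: -1024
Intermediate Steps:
u(s) = (-10 + s)*(-6 + s)
z(B) = B**2
u(8)*z(Q(0)) = (60 + 8**2 - 16*8)*((-4 + 0)**2)**2 = (60 + 64 - 128)*((-4)**2)**2 = -4*16**2 = -4*256 = -1024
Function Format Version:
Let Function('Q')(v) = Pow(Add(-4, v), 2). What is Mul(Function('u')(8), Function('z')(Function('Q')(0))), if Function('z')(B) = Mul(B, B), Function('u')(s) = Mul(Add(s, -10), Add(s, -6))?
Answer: -1024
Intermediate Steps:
Function('u')(s) = Mul(Add(-10, s), Add(-6, s))
Function('z')(B) = Pow(B, 2)
Mul(Function('u')(8), Function('z')(Function('Q')(0))) = Mul(Add(60, Pow(8, 2), Mul(-16, 8)), Pow(Pow(Add(-4, 0), 2), 2)) = Mul(Add(60, 64, -128), Pow(Pow(-4, 2), 2)) = Mul(-4, Pow(16, 2)) = Mul(-4, 256) = -1024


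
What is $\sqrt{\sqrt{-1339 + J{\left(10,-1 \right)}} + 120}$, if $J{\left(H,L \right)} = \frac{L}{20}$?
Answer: $\frac{\sqrt{12000 + 10 i \sqrt{133905}}}{10} \approx 11.078 + 1.6516 i$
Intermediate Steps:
$J{\left(H,L \right)} = \frac{L}{20}$ ($J{\left(H,L \right)} = L \frac{1}{20} = \frac{L}{20}$)
$\sqrt{\sqrt{-1339 + J{\left(10,-1 \right)}} + 120} = \sqrt{\sqrt{-1339 + \frac{1}{20} \left(-1\right)} + 120} = \sqrt{\sqrt{-1339 - \frac{1}{20}} + 120} = \sqrt{\sqrt{- \frac{26781}{20}} + 120} = \sqrt{\frac{i \sqrt{133905}}{10} + 120} = \sqrt{120 + \frac{i \sqrt{133905}}{10}}$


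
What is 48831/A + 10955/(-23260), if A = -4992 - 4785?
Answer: -82861073/15160868 ≈ -5.4655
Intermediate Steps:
A = -9777
48831/A + 10955/(-23260) = 48831/(-9777) + 10955/(-23260) = 48831*(-1/9777) + 10955*(-1/23260) = -16277/3259 - 2191/4652 = -82861073/15160868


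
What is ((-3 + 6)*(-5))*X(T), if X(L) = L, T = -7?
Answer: 105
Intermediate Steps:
((-3 + 6)*(-5))*X(T) = ((-3 + 6)*(-5))*(-7) = (3*(-5))*(-7) = -15*(-7) = 105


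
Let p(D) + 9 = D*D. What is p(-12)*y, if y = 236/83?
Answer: 31860/83 ≈ 383.86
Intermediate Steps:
y = 236/83 (y = 236*(1/83) = 236/83 ≈ 2.8434)
p(D) = -9 + D**2 (p(D) = -9 + D*D = -9 + D**2)
p(-12)*y = (-9 + (-12)**2)*(236/83) = (-9 + 144)*(236/83) = 135*(236/83) = 31860/83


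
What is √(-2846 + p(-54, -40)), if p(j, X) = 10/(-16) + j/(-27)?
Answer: I*√45514/4 ≈ 53.335*I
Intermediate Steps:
p(j, X) = -5/8 - j/27 (p(j, X) = 10*(-1/16) + j*(-1/27) = -5/8 - j/27)
√(-2846 + p(-54, -40)) = √(-2846 + (-5/8 - 1/27*(-54))) = √(-2846 + (-5/8 + 2)) = √(-2846 + 11/8) = √(-22757/8) = I*√45514/4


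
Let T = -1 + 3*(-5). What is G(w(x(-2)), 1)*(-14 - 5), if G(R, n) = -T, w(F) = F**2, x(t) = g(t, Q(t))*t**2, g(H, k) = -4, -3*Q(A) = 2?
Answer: -304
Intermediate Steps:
Q(A) = -2/3 (Q(A) = -1/3*2 = -2/3)
T = -16 (T = -1 - 15 = -16)
x(t) = -4*t**2
G(R, n) = 16 (G(R, n) = -1*(-16) = 16)
G(w(x(-2)), 1)*(-14 - 5) = 16*(-14 - 5) = 16*(-19) = -304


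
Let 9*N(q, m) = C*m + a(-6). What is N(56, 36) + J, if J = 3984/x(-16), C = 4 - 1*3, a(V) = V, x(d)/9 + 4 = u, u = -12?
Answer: -73/3 ≈ -24.333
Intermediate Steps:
x(d) = -144 (x(d) = -36 + 9*(-12) = -36 - 108 = -144)
C = 1 (C = 4 - 3 = 1)
N(q, m) = -⅔ + m/9 (N(q, m) = (1*m - 6)/9 = (m - 6)/9 = (-6 + m)/9 = -⅔ + m/9)
J = -83/3 (J = 3984/(-144) = 3984*(-1/144) = -83/3 ≈ -27.667)
N(56, 36) + J = (-⅔ + (⅑)*36) - 83/3 = (-⅔ + 4) - 83/3 = 10/3 - 83/3 = -73/3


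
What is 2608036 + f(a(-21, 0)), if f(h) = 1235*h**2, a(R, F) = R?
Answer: 3152671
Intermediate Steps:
2608036 + f(a(-21, 0)) = 2608036 + 1235*(-21)**2 = 2608036 + 1235*441 = 2608036 + 544635 = 3152671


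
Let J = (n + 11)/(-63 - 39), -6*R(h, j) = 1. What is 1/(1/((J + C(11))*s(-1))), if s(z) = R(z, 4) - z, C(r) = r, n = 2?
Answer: 5545/612 ≈ 9.0605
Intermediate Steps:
R(h, j) = -⅙ (R(h, j) = -⅙*1 = -⅙)
J = -13/102 (J = (2 + 11)/(-63 - 39) = 13/(-102) = 13*(-1/102) = -13/102 ≈ -0.12745)
s(z) = -⅙ - z
1/(1/((J + C(11))*s(-1))) = 1/(1/((-13/102 + 11)*(-⅙ - 1*(-1)))) = 1/(1/(1109*(-⅙ + 1)/102)) = 1/(1/((1109/102)*(⅚))) = 1/(1/(5545/612)) = 1/(612/5545) = 5545/612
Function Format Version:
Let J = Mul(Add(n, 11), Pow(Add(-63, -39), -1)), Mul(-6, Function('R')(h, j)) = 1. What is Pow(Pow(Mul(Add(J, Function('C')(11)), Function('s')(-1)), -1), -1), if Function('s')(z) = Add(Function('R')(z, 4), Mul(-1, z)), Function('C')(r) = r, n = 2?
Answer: Rational(5545, 612) ≈ 9.0605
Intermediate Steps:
Function('R')(h, j) = Rational(-1, 6) (Function('R')(h, j) = Mul(Rational(-1, 6), 1) = Rational(-1, 6))
J = Rational(-13, 102) (J = Mul(Add(2, 11), Pow(Add(-63, -39), -1)) = Mul(13, Pow(-102, -1)) = Mul(13, Rational(-1, 102)) = Rational(-13, 102) ≈ -0.12745)
Function('s')(z) = Add(Rational(-1, 6), Mul(-1, z))
Pow(Pow(Mul(Add(J, Function('C')(11)), Function('s')(-1)), -1), -1) = Pow(Pow(Mul(Add(Rational(-13, 102), 11), Add(Rational(-1, 6), Mul(-1, -1))), -1), -1) = Pow(Pow(Mul(Rational(1109, 102), Add(Rational(-1, 6), 1)), -1), -1) = Pow(Pow(Mul(Rational(1109, 102), Rational(5, 6)), -1), -1) = Pow(Pow(Rational(5545, 612), -1), -1) = Pow(Rational(612, 5545), -1) = Rational(5545, 612)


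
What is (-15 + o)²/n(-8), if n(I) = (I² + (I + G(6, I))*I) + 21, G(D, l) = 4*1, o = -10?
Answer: 625/117 ≈ 5.3419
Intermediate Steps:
G(D, l) = 4
n(I) = 21 + I² + I*(4 + I) (n(I) = (I² + (I + 4)*I) + 21 = (I² + (4 + I)*I) + 21 = (I² + I*(4 + I)) + 21 = 21 + I² + I*(4 + I))
(-15 + o)²/n(-8) = (-15 - 10)²/(21 + 2*(-8)² + 4*(-8)) = (-25)²/(21 + 2*64 - 32) = 625/(21 + 128 - 32) = 625/117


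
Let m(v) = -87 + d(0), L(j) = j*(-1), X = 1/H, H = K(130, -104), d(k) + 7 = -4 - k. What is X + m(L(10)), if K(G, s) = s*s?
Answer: -1059967/10816 ≈ -98.000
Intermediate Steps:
d(k) = -11 - k (d(k) = -7 + (-4 - k) = -11 - k)
K(G, s) = s²
H = 10816 (H = (-104)² = 10816)
X = 1/10816 ≈ 9.2456e-5
L(j) = -j
m(v) = -98 (m(v) = -87 + (-11 - 1*0) = -87 + (-11 + 0) = -87 - 11 = -98)
X + m(L(10)) = 1/10816 - 98 = -1059967/10816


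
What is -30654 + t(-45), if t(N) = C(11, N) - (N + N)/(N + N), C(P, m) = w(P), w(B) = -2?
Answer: -30657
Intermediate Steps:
C(P, m) = -2
t(N) = -3 (t(N) = -2 - (N + N)/(N + N) = -2 - 2*N/(2*N) = -2 - 2*N*1/(2*N) = -2 - 1*1 = -2 - 1 = -3)
-30654 + t(-45) = -30654 - 3 = -30657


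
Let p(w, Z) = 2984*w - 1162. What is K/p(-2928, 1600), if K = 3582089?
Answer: -3582089/8738314 ≈ -0.40993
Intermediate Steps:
p(w, Z) = -1162 + 2984*w
K/p(-2928, 1600) = 3582089/(-1162 + 2984*(-2928)) = 3582089/(-1162 - 8737152) = 3582089/(-8738314) = 3582089*(-1/8738314) = -3582089/8738314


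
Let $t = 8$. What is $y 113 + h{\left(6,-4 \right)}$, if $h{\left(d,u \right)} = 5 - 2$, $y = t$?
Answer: $907$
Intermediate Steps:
$y = 8$
$h{\left(d,u \right)} = 3$
$y 113 + h{\left(6,-4 \right)} = 8 \cdot 113 + 3 = 904 + 3 = 907$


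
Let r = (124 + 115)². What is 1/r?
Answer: 1/57121 ≈ 1.7507e-5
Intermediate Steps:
r = 57121 (r = 239² = 57121)
1/r = 1/57121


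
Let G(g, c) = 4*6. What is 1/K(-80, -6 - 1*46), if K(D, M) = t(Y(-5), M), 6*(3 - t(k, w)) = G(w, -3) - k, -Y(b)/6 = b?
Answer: ¼ ≈ 0.25000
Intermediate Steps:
G(g, c) = 24
Y(b) = -6*b
t(k, w) = -1 + k/6 (t(k, w) = 3 - (24 - k)/6 = 3 + (-4 + k/6) = -1 + k/6)
K(D, M) = 4 (K(D, M) = -1 + (-6*(-5))/6 = -1 + (⅙)*30 = -1 + 5 = 4)
1/K(-80, -6 - 1*46) = 1/4 = ¼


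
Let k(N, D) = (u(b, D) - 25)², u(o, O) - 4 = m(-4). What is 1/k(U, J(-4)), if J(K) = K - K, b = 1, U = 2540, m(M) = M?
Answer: 1/625 ≈ 0.0016000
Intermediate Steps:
u(o, O) = 0 (u(o, O) = 4 - 4 = 0)
J(K) = 0
k(N, D) = 625 (k(N, D) = (0 - 25)² = (-25)² = 625)
1/k(U, J(-4)) = 1/625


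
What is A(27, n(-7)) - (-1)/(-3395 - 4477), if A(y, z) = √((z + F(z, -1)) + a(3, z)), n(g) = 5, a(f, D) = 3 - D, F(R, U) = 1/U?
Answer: -1/7872 + √2 ≈ 1.4141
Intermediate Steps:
A(y, z) = √2 (A(y, z) = √((z + 1/(-1)) + (3 - z)) = √((z - 1) + (3 - z)) = √((-1 + z) + (3 - z)) = √2)
A(27, n(-7)) - (-1)/(-3395 - 4477) = √2 - (-1)/(-3395 - 4477) = √2 - (-1)/(-7872) = √2 - (-1)*(-1)/7872 = √2 - 1*1/7872 = √2 - 1/7872 = -1/7872 + √2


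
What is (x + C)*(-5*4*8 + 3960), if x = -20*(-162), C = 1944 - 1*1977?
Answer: 12186600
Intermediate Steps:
C = -33 (C = 1944 - 1977 = -33)
x = 3240
(x + C)*(-5*4*8 + 3960) = (3240 - 33)*(-5*4*8 + 3960) = 3207*(-20*8 + 3960) = 3207*(-160 + 3960) = 3207*3800 = 12186600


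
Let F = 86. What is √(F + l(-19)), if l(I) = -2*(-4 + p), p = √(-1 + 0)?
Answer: √(94 - 2*I) ≈ 9.6959 - 0.1031*I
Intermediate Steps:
p = I (p = √(-1) = I ≈ 1.0*I)
l(I) = 8 - 2*I (l(I) = -2*(-4 + I) = 8 - 2*I)
√(F + l(-19)) = √(86 + (8 - 2*I)) = √(94 - 2*I)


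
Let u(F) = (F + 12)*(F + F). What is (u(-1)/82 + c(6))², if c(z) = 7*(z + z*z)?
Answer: 145033849/1681 ≈ 86278.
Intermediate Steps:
c(z) = 7*z + 7*z² (c(z) = 7*(z + z²) = 7*z + 7*z²)
u(F) = 2*F*(12 + F) (u(F) = (12 + F)*(2*F) = 2*F*(12 + F))
(u(-1)/82 + c(6))² = ((2*(-1)*(12 - 1))/82 + 7*6*(1 + 6))² = ((2*(-1)*11)*(1/82) + 7*6*7)² = (-22*1/82 + 294)² = (-11/41 + 294)² = (12043/41)² = 145033849/1681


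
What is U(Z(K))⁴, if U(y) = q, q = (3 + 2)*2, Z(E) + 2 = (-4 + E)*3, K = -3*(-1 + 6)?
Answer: 10000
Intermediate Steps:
K = -15 (K = -3*5 = -15)
Z(E) = -14 + 3*E (Z(E) = -2 + (-4 + E)*3 = -2 + (-12 + 3*E) = -14 + 3*E)
q = 10 (q = 5*2 = 10)
U(y) = 10
U(Z(K))⁴ = 10⁴ = 10000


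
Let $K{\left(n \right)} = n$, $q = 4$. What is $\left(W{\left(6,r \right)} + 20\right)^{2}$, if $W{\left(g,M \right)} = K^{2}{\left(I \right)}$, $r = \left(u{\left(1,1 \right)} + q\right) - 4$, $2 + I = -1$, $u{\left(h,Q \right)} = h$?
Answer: $841$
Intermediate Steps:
$I = -3$ ($I = -2 - 1 = -3$)
$r = 1$ ($r = \left(1 + 4\right) - 4 = 5 - 4 = 1$)
$W{\left(g,M \right)} = 9$ ($W{\left(g,M \right)} = \left(-3\right)^{2} = 9$)
$\left(W{\left(6,r \right)} + 20\right)^{2} = \left(9 + 20\right)^{2} = 29^{2} = 841$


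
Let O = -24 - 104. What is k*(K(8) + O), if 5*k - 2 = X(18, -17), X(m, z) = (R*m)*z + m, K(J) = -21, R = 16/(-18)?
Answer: -43508/5 ≈ -8701.6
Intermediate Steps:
R = -8/9 (R = 16*(-1/18) = -8/9 ≈ -0.88889)
O = -128
X(m, z) = m - 8*m*z/9 (X(m, z) = (-8*m/9)*z + m = -8*m*z/9 + m = m - 8*m*z/9)
k = 292/5 (k = ⅖ + ((⅑)*18*(9 - 8*(-17)))/5 = ⅖ + ((⅑)*18*(9 + 136))/5 = ⅖ + ((⅑)*18*145)/5 = ⅖ + (⅕)*290 = ⅖ + 58 = 292/5 ≈ 58.400)
k*(K(8) + O) = 292*(-21 - 128)/5 = (292/5)*(-149) = -43508/5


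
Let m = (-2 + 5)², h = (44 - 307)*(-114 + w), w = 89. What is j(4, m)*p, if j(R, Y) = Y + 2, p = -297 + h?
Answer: 69058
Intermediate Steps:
h = 6575 (h = (44 - 307)*(-114 + 89) = -263*(-25) = 6575)
p = 6278 (p = -297 + 6575 = 6278)
m = 9 (m = 3² = 9)
j(R, Y) = 2 + Y
j(4, m)*p = (2 + 9)*6278 = 11*6278 = 69058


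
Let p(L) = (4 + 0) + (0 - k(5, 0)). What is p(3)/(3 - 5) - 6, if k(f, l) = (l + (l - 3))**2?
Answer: -7/2 ≈ -3.5000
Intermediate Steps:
k(f, l) = (-3 + 2*l)**2 (k(f, l) = (l + (-3 + l))**2 = (-3 + 2*l)**2)
p(L) = -5 (p(L) = (4 + 0) + (0 - (-3 + 2*0)**2) = 4 + (0 - (-3 + 0)**2) = 4 + (0 - 1*(-3)**2) = 4 + (0 - 1*9) = 4 + (0 - 9) = 4 - 9 = -5)
p(3)/(3 - 5) - 6 = -5/(3 - 5) - 6 = -5/(-2) - 6 = -1/2*(-5) - 6 = 5/2 - 6 = -7/2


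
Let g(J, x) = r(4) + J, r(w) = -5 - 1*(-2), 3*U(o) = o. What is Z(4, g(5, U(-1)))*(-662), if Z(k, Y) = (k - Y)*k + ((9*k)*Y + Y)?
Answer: -54284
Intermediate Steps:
U(o) = o/3
r(w) = -3 (r(w) = -5 + 2 = -3)
g(J, x) = -3 + J
Z(k, Y) = Y + k*(k - Y) + 9*Y*k (Z(k, Y) = k*(k - Y) + (9*Y*k + Y) = k*(k - Y) + (Y + 9*Y*k) = Y + k*(k - Y) + 9*Y*k)
Z(4, g(5, U(-1)))*(-662) = ((-3 + 5) + 4² + 8*(-3 + 5)*4)*(-662) = (2 + 16 + 8*2*4)*(-662) = (2 + 16 + 64)*(-662) = 82*(-662) = -54284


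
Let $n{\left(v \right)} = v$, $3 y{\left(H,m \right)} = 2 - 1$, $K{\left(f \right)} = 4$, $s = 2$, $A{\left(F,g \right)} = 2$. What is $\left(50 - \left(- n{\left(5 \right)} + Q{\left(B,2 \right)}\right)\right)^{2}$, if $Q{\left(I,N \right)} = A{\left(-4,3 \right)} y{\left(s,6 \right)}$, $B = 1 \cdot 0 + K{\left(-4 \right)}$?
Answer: $\frac{26569}{9} \approx 2952.1$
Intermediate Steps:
$y{\left(H,m \right)} = \frac{1}{3}$ ($y{\left(H,m \right)} = \frac{2 - 1}{3} = \frac{1}{3} \cdot 1 = \frac{1}{3}$)
$B = 4$ ($B = 1 \cdot 0 + 4 = 0 + 4 = 4$)
$Q{\left(I,N \right)} = \frac{2}{3}$ ($Q{\left(I,N \right)} = 2 \cdot \frac{1}{3} = \frac{2}{3}$)
$\left(50 - \left(- n{\left(5 \right)} + Q{\left(B,2 \right)}\right)\right)^{2} = \left(50 + \left(5 - \frac{2}{3}\right)\right)^{2} = \left(50 + \frac{13}{3}\right)^{2} = \left(\frac{163}{3}\right)^{2} = \frac{26569}{9}$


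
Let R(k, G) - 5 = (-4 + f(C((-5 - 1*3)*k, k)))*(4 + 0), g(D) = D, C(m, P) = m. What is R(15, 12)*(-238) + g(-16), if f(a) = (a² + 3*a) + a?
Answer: -13249238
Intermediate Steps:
f(a) = a² + 4*a
R(k, G) = -11 - 32*k*(4 - 8*k) (R(k, G) = 5 + (-4 + ((-5 - 1*3)*k)*(4 + (-5 - 1*3)*k))*(4 + 0) = 5 + (-4 + ((-5 - 3)*k)*(4 + (-5 - 3)*k))*4 = 5 + (-4 + (-8*k)*(4 - 8*k))*4 = 5 + (-4 - 8*k*(4 - 8*k))*4 = 5 + (-16 - 32*k*(4 - 8*k)) = -11 - 32*k*(4 - 8*k))
R(15, 12)*(-238) + g(-16) = (-11 + 128*15*(-1 + 2*15))*(-238) - 16 = (-11 + 128*15*(-1 + 30))*(-238) - 16 = (-11 + 128*15*29)*(-238) - 16 = (-11 + 55680)*(-238) - 16 = 55669*(-238) - 16 = -13249222 - 16 = -13249238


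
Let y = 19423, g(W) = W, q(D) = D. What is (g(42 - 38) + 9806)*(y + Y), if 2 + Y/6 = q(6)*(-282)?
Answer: 90830790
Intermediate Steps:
Y = -10164 (Y = -12 + 6*(6*(-282)) = -12 + 6*(-1692) = -12 - 10152 = -10164)
(g(42 - 38) + 9806)*(y + Y) = ((42 - 38) + 9806)*(19423 - 10164) = (4 + 9806)*9259 = 9810*9259 = 90830790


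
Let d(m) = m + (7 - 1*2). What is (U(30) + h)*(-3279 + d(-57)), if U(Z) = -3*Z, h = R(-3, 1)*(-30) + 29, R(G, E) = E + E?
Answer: 403051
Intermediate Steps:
d(m) = 5 + m (d(m) = m + (7 - 2) = m + 5 = 5 + m)
R(G, E) = 2*E
h = -31 (h = (2*1)*(-30) + 29 = 2*(-30) + 29 = -60 + 29 = -31)
(U(30) + h)*(-3279 + d(-57)) = (-3*30 - 31)*(-3279 + (5 - 57)) = (-90 - 31)*(-3279 - 52) = -121*(-3331) = 403051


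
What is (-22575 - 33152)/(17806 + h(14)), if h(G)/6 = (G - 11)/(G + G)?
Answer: -780178/249293 ≈ -3.1296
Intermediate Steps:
h(G) = 3*(-11 + G)/G (h(G) = 6*((G - 11)/(G + G)) = 6*((-11 + G)/((2*G))) = 6*((-11 + G)*(1/(2*G))) = 6*((-11 + G)/(2*G)) = 3*(-11 + G)/G)
(-22575 - 33152)/(17806 + h(14)) = (-22575 - 33152)/(17806 + (3 - 33/14)) = -55727/(17806 + (3 - 33*1/14)) = -55727/(17806 + (3 - 33/14)) = -55727/(17806 + 9/14) = -55727/249293/14 = -55727*14/249293 = -780178/249293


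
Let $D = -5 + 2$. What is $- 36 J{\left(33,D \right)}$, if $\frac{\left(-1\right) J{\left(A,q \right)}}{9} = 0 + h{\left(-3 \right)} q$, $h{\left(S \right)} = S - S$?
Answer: $0$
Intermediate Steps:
$h{\left(S \right)} = 0$
$D = -3$
$J{\left(A,q \right)} = 0$ ($J{\left(A,q \right)} = - 9 \left(0 + 0 q\right) = - 9 \left(0 + 0\right) = \left(-9\right) 0 = 0$)
$- 36 J{\left(33,D \right)} = \left(-36\right) 0 = 0$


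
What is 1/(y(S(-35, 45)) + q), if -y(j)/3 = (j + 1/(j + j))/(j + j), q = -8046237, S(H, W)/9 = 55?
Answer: -326700/2628706117951 ≈ -1.2428e-7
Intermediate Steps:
S(H, W) = 495 (S(H, W) = 9*55 = 495)
y(j) = -3*(j + 1/(2*j))/(2*j) (y(j) = -3*(j + 1/(j + j))/(j + j) = -3*(j + 1/(2*j))/(2*j))
1/(y(S(-35, 45)) + q) = 1/((-3/2 - ¾/495²) - 8046237) = 1/((-3/2 - ¾*1/245025) - 8046237) = 1/((-3/2 - 1/326700) - 8046237) = 1/(-490051/326700 - 8046237) = 1/(-2628706117951/326700) = -326700/2628706117951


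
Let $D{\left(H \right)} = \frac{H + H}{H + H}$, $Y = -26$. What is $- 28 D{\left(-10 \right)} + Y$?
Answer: $-54$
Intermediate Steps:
$D{\left(H \right)} = 1$ ($D{\left(H \right)} = \frac{2 H}{2 H} = 2 H \frac{1}{2 H} = 1$)
$- 28 D{\left(-10 \right)} + Y = \left(-28\right) 1 - 26 = -28 - 26 = -54$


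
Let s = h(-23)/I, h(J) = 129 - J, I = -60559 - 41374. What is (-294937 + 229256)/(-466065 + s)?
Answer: 956437339/6786771971 ≈ 0.14093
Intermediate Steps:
I = -101933
s = -152/101933 (s = (129 - 1*(-23))/(-101933) = (129 + 23)*(-1/101933) = 152*(-1/101933) = -152/101933 ≈ -0.0014912)
(-294937 + 229256)/(-466065 + s) = (-294937 + 229256)/(-466065 - 152/101933) = -65681/(-47507403797/101933) = -65681*(-101933/47507403797) = 956437339/6786771971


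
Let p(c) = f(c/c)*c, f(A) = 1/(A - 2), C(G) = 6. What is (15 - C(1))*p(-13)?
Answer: 117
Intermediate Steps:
f(A) = 1/(-2 + A)
p(c) = -c (p(c) = c/(-2 + c/c) = c/(-2 + 1) = c/(-1) = -c)
(15 - C(1))*p(-13) = (15 - 1*6)*(-1*(-13)) = (15 - 6)*13 = 9*13 = 117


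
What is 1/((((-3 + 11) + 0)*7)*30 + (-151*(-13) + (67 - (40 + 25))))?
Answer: 1/3645 ≈ 0.00027435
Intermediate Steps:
1/((((-3 + 11) + 0)*7)*30 + (-151*(-13) + (67 - (40 + 25)))) = 1/(((8 + 0)*7)*30 + (1963 + (67 - 1*65))) = 1/((8*7)*30 + (1963 + (67 - 65))) = 1/(56*30 + (1963 + 2)) = 1/(1680 + 1965) = 1/3645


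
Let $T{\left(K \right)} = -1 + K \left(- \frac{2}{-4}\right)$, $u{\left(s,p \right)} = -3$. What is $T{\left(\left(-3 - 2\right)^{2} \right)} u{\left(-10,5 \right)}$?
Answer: $- \frac{69}{2} \approx -34.5$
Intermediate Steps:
$T{\left(K \right)} = -1 + \frac{K}{2}$ ($T{\left(K \right)} = -1 + K \left(\left(-2\right) \left(- \frac{1}{4}\right)\right) = -1 + K \frac{1}{2} = -1 + \frac{K}{2}$)
$T{\left(\left(-3 - 2\right)^{2} \right)} u{\left(-10,5 \right)} = \left(-1 + \frac{\left(-3 - 2\right)^{2}}{2}\right) \left(-3\right) = \left(-1 + \frac{\left(-5\right)^{2}}{2}\right) \left(-3\right) = \left(-1 + \frac{1}{2} \cdot 25\right) \left(-3\right) = \left(-1 + \frac{25}{2}\right) \left(-3\right) = \frac{23}{2} \left(-3\right) = - \frac{69}{2}$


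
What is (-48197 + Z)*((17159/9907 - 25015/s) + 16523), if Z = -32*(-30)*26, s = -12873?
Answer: -48976470317367905/127532811 ≈ -3.8403e+8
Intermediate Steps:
Z = 24960 (Z = 960*26 = 24960)
(-48197 + Z)*((17159/9907 - 25015/s) + 16523) = (-48197 + 24960)*((17159/9907 - 25015/(-12873)) + 16523) = -23237*((17159*(1/9907) - 25015*(-1/12873)) + 16523) = -23237*((17159/9907 + 25015/12873) + 16523) = -23237*(468711412/127532811 + 16523) = -23237*2107693347565/127532811 = -48976470317367905/127532811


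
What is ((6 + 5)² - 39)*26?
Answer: 2132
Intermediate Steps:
((6 + 5)² - 39)*26 = (11² - 39)*26 = (121 - 39)*26 = 82*26 = 2132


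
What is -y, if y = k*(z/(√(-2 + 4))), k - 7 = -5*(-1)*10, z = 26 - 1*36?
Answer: 285*√2 ≈ 403.05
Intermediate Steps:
z = -10 (z = 26 - 36 = -10)
k = 57 (k = 7 - 5*(-1)*10 = 7 + 5*10 = 7 + 50 = 57)
y = -285*√2 (y = 57*(-10/√(-2 + 4)) = 57*(-10*√2/2) = 57*(-5*√2) = -285*√2 ≈ -403.05)
-y = -(-285)*√2 = 285*√2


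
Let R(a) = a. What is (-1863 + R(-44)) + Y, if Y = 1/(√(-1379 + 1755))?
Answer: -1907 + √94/188 ≈ -1906.9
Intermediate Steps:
Y = √94/188 (Y = 1/(√376) = 1/(2*√94) = √94/188 ≈ 0.051571)
(-1863 + R(-44)) + Y = (-1863 - 44) + √94/188 = -1907 + √94/188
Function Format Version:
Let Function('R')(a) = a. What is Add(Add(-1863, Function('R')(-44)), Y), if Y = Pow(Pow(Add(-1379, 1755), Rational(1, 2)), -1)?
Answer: Add(-1907, Mul(Rational(1, 188), Pow(94, Rational(1, 2)))) ≈ -1906.9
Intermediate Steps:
Y = Mul(Rational(1, 188), Pow(94, Rational(1, 2))) (Y = Pow(Pow(376, Rational(1, 2)), -1) = Pow(Mul(2, Pow(94, Rational(1, 2))), -1) = Mul(Rational(1, 188), Pow(94, Rational(1, 2))) ≈ 0.051571)
Add(Add(-1863, Function('R')(-44)), Y) = Add(Add(-1863, -44), Mul(Rational(1, 188), Pow(94, Rational(1, 2)))) = Add(-1907, Mul(Rational(1, 188), Pow(94, Rational(1, 2))))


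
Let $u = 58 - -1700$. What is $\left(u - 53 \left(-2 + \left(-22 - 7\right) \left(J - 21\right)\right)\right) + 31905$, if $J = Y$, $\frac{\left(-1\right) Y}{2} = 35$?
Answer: $-106098$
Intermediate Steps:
$Y = -70$ ($Y = \left(-2\right) 35 = -70$)
$J = -70$
$u = 1758$ ($u = 58 + 1700 = 1758$)
$\left(u - 53 \left(-2 + \left(-22 - 7\right) \left(J - 21\right)\right)\right) + 31905 = \left(1758 - 53 \left(-2 + \left(-22 - 7\right) \left(-70 - 21\right)\right)\right) + 31905 = \left(1758 - 53 \left(-2 - -2639\right)\right) + 31905 = \left(1758 - 53 \left(-2 + 2639\right)\right) + 31905 = \left(1758 - 139761\right) + 31905 = -138003 + 31905 = -106098$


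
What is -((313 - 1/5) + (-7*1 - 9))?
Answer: -1484/5 ≈ -296.80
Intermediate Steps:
-((313 - 1/5) + (-7*1 - 9)) = -((313 - 1*⅕) + (-7 - 9)) = -((313 - ⅕) - 16) = -(1564/5 - 16) = -1*1484/5 = -1484/5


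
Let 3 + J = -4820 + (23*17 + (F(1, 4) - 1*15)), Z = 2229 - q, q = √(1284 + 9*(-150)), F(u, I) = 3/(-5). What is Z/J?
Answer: -11145/22238 + 5*I*√66/22238 ≈ -0.50117 + 0.0018266*I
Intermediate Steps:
F(u, I) = -⅗ (F(u, I) = 3*(-⅕) = -⅗)
q = I*√66 (q = √(1284 - 1350) = √(-66) = I*√66 ≈ 8.124*I)
Z = 2229 - I*√66 ≈ 2229.0 - 8.124*I
J = -22238/5 (J = -3 + (-4820 + (23*17 + (-⅗ - 1*15))) = -3 + (-4820 + (391 + (-⅗ - 15))) = -3 + (-4820 + (391 - 78/5)) = -3 + (-4820 + 1877/5) = -3 - 22223/5 = -22238/5 ≈ -4447.6)
Z/J = (2229 - I*√66)/(-22238/5) = (2229 - I*√66)*(-5/22238) = -11145/22238 + 5*I*√66/22238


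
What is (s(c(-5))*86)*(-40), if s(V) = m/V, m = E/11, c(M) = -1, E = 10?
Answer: 34400/11 ≈ 3127.3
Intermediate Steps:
m = 10/11 ≈ 0.90909
s(V) = 10/(11*V)
(s(c(-5))*86)*(-40) = (((10/11)/(-1))*86)*(-40) = (((10/11)*(-1))*86)*(-40) = -10/11*86*(-40) = -860/11*(-40) = 34400/11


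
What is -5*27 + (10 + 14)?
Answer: -111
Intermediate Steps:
-5*27 + (10 + 14) = -135 + 24 = -111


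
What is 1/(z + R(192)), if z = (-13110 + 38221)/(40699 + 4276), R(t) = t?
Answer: 44975/8660311 ≈ 0.0051932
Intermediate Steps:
z = 25111/44975 ≈ 0.55833
1/(z + R(192)) = 1/(25111/44975 + 192) = 1/(8660311/44975) = 44975/8660311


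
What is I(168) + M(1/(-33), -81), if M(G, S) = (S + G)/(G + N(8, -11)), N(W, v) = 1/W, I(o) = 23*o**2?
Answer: 16207408/25 ≈ 6.4830e+5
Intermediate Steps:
M(G, S) = (G + S)/(1/8 + G) (M(G, S) = (S + G)/(G + 1/8) = (G + S)/(G + 1/8) = (G + S)/(1/8 + G))
I(168) + M(1/(-33), -81) = 23*168**2 + 8*(1/(-33) - 81)/(1 + 8/(-33)) = 23*28224 + 8*(-1/33 - 81)/(1 + 8*(-1/33)) = 649152 + 8*(-2674/33)/(1 - 8/33) = 649152 + 8*(-2674/33)/(25/33) = 649152 + 8*(33/25)*(-2674/33) = 649152 - 21392/25 = 16207408/25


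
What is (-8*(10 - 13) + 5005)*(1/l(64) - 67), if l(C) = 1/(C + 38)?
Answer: 176015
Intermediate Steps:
l(C) = 1/(38 + C)
(-8*(10 - 13) + 5005)*(1/l(64) - 67) = (-8*(10 - 13) + 5005)*(1/(1/(38 + 64)) - 67) = (-8*(-3) + 5005)*(1/(1/102) - 67) = (24 + 5005)*(1/(1/102) - 67) = 5029*(102 - 67) = 5029*35 = 176015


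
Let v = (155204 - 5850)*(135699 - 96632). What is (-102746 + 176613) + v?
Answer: 5834886585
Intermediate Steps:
v = 5834812718 (v = 149354*39067 = 5834812718)
(-102746 + 176613) + v = (-102746 + 176613) + 5834812718 = 73867 + 5834812718 = 5834886585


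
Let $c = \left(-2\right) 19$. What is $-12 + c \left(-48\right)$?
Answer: $1812$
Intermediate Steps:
$c = -38$
$-12 + c \left(-48\right) = -12 - -1824 = -12 + 1824 = 1812$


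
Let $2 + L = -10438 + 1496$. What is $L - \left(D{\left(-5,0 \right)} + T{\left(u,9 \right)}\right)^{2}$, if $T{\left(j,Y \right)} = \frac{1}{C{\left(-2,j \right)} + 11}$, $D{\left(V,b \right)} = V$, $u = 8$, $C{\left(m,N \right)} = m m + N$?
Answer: $- \frac{4744372}{529} \approx -8968.6$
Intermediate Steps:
$C{\left(m,N \right)} = N + m^{2}$ ($C{\left(m,N \right)} = m^{2} + N = N + m^{2}$)
$L = -8944$ ($L = -2 + \left(-10438 + 1496\right) = -2 - 8942 = -8944$)
$T{\left(j,Y \right)} = \frac{1}{15 + j}$ ($T{\left(j,Y \right)} = \frac{1}{\left(j + \left(-2\right)^{2}\right) + 11} = \frac{1}{\left(j + 4\right) + 11} = \frac{1}{\left(4 + j\right) + 11} = \frac{1}{15 + j}$)
$L - \left(D{\left(-5,0 \right)} + T{\left(u,9 \right)}\right)^{2} = -8944 - \left(-5 + \frac{1}{15 + 8}\right)^{2} = -8944 - \left(-5 + \frac{1}{23}\right)^{2} = -8944 - \left(- \frac{114}{23}\right)^{2} = -8944 - \frac{12996}{529} = - \frac{4744372}{529}$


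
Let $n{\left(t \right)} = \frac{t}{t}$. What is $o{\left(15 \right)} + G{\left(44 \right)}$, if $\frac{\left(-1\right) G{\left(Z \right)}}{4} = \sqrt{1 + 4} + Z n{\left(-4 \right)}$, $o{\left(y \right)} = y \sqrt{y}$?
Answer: $-176 - 4 \sqrt{5} + 15 \sqrt{15} \approx -126.85$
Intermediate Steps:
$n{\left(t \right)} = 1$
$o{\left(y \right)} = y^{\frac{3}{2}}$
$G{\left(Z \right)} = - 4 Z - 4 \sqrt{5}$ ($G{\left(Z \right)} = - 4 \left(\sqrt{1 + 4} + Z 1\right) = - 4 \left(\sqrt{5} + Z\right) = - 4 \left(Z + \sqrt{5}\right) = - 4 Z - 4 \sqrt{5}$)
$o{\left(15 \right)} + G{\left(44 \right)} = 15^{\frac{3}{2}} - \left(176 + 4 \sqrt{5}\right) = 15 \sqrt{15} - \left(176 + 4 \sqrt{5}\right) = -176 - 4 \sqrt{5} + 15 \sqrt{15}$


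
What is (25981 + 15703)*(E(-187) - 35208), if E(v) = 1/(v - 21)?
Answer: -76315744565/52 ≈ -1.4676e+9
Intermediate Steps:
E(v) = 1/(-21 + v)
(25981 + 15703)*(E(-187) - 35208) = (25981 + 15703)*(1/(-21 - 187) - 35208) = 41684*(1/(-208) - 35208) = 41684*(-1/208 - 35208) = 41684*(-7323265/208) = -76315744565/52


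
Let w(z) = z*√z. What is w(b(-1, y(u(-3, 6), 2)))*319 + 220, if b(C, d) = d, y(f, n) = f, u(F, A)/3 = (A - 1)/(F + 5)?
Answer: 220 + 4785*√30/4 ≈ 6772.1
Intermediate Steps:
u(F, A) = 3*(-1 + A)/(5 + F) (u(F, A) = 3*((A - 1)/(F + 5)) = 3*((-1 + A)/(5 + F)) = 3*(-1 + A)/(5 + F))
w(z) = z^(3/2)
w(b(-1, y(u(-3, 6), 2)))*319 + 220 = (3*(-1 + 6)/(5 - 3))^(3/2)*319 + 220 = (3*5/2)^(3/2)*319 + 220 = (3*(½)*5)^(3/2)*319 + 220 = (15/2)^(3/2)*319 + 220 = (15*√30/4)*319 + 220 = 4785*√30/4 + 220 = 220 + 4785*√30/4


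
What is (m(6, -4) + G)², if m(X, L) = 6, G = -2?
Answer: 16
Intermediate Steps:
(m(6, -4) + G)² = (6 - 2)² = 4² = 16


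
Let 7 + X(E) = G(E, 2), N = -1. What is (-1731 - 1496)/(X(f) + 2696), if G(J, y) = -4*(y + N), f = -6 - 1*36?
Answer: -3227/2685 ≈ -1.2019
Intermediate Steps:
f = -42 (f = -6 - 36 = -42)
G(J, y) = 4 - 4*y (G(J, y) = -4*(y - 1) = -4*(-1 + y) = 4 - 4*y)
X(E) = -11 (X(E) = -7 + (4 - 4*2) = -7 + (4 - 8) = -7 - 4 = -11)
(-1731 - 1496)/(X(f) + 2696) = (-1731 - 1496)/(-11 + 2696) = -3227/2685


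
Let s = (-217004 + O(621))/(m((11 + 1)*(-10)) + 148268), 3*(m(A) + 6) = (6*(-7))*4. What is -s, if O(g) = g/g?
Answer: 217003/148206 ≈ 1.4642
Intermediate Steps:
O(g) = 1
m(A) = -62 (m(A) = -6 + ((6*(-7))*4)/3 = -6 + (-42*4)/3 = -6 + (⅓)*(-168) = -6 - 56 = -62)
s = -217003/148206 (s = (-217004 + 1)/(-62 + 148268) = -217003/148206 ≈ -1.4642)
-s = -1*(-217003/148206) = 217003/148206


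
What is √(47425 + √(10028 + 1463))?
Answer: √(47425 + √11491) ≈ 218.02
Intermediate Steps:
√(47425 + √(10028 + 1463)) = √(47425 + √11491)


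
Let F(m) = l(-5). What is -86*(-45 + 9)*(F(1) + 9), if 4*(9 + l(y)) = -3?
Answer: -2322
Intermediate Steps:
l(y) = -39/4 (l(y) = -9 + (¼)*(-3) = -9 - ¾ = -39/4)
F(m) = -39/4
-86*(-45 + 9)*(F(1) + 9) = -86*(-45 + 9)*(-39/4 + 9) = -(-3096)*(-3)/4 = -86*27 = -2322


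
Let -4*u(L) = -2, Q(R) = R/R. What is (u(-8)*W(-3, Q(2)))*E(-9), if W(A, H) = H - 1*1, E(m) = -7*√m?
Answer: 0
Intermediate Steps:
Q(R) = 1
u(L) = ½ (u(L) = -¼*(-2) = ½)
W(A, H) = -1 + H (W(A, H) = H - 1 = -1 + H)
(u(-8)*W(-3, Q(2)))*E(-9) = ((-1 + 1)/2)*(-21*I) = ((½)*0)*(-21*I) = 0*(-21*I) = 0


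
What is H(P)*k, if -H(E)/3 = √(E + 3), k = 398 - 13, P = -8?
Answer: -1155*I*√5 ≈ -2582.7*I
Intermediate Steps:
k = 385
H(E) = -3*√(3 + E) (H(E) = -3*√(E + 3) = -3*√(3 + E))
H(P)*k = -3*√(3 - 8)*385 = -3*I*√5*385 = -1155*I*√5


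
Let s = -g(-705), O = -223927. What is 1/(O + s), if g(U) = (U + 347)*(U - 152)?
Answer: -1/530733 ≈ -1.8842e-6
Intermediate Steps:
g(U) = (-152 + U)*(347 + U) (g(U) = (347 + U)*(-152 + U) = (-152 + U)*(347 + U))
s = -306806 (s = -(-52744 + (-705)² + 195*(-705)) = -(-52744 + 497025 - 137475) = -1*306806 = -306806)
1/(O + s) = 1/(-223927 - 306806) = 1/(-530733) = -1/530733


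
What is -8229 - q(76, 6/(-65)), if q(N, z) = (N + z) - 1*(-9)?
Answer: -540404/65 ≈ -8313.9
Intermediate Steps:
q(N, z) = 9 + N + z (q(N, z) = (N + z) + 9 = 9 + N + z)
-8229 - q(76, 6/(-65)) = -8229 - (9 + 76 + 6/(-65)) = -8229 - (9 + 76 + 6*(-1/65)) = -8229 - (9 + 76 - 6/65) = -8229 - 1*5519/65 = -8229 - 5519/65 = -540404/65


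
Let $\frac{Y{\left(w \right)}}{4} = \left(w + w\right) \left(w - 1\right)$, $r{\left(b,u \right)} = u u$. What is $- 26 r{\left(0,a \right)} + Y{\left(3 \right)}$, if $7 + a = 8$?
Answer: $22$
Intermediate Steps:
$a = 1$ ($a = -7 + 8 = 1$)
$r{\left(b,u \right)} = u^{2}$
$Y{\left(w \right)} = 8 w \left(-1 + w\right)$ ($Y{\left(w \right)} = 4 \left(w + w\right) \left(w - 1\right) = 4 \cdot 2 w \left(-1 + w\right) = 8 w \left(-1 + w\right)$)
$- 26 r{\left(0,a \right)} + Y{\left(3 \right)} = - 26 \cdot 1^{2} + 8 \cdot 3 \left(-1 + 3\right) = \left(-26\right) 1 + 8 \cdot 3 \cdot 2 = -26 + 48 = 22$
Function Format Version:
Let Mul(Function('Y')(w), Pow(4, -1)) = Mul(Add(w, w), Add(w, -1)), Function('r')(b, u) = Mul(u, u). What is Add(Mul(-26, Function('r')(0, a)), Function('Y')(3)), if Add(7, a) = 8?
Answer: 22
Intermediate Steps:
a = 1 (a = Add(-7, 8) = 1)
Function('r')(b, u) = Pow(u, 2)
Function('Y')(w) = Mul(8, w, Add(-1, w)) (Function('Y')(w) = Mul(4, Mul(Add(w, w), Add(w, -1))) = Mul(4, Mul(Mul(2, w), Add(-1, w))) = Mul(4, Mul(2, w, Add(-1, w))) = Mul(8, w, Add(-1, w)))
Add(Mul(-26, Function('r')(0, a)), Function('Y')(3)) = Add(Mul(-26, Pow(1, 2)), Mul(8, 3, Add(-1, 3))) = Add(Mul(-26, 1), Mul(8, 3, 2)) = Add(-26, 48) = 22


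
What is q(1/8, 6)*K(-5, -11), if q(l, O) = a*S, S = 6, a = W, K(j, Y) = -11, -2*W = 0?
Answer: 0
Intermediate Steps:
W = 0 (W = -½*0 = 0)
a = 0
q(l, O) = 0 (q(l, O) = 0*6 = 0)
q(1/8, 6)*K(-5, -11) = 0*(-11) = 0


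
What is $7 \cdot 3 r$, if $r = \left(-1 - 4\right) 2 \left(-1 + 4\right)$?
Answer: $-630$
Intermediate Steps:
$r = -30$ ($r = \left(-5\right) 2 \cdot 3 = \left(-10\right) 3 = -30$)
$7 \cdot 3 r = 7 \cdot 3 \left(-30\right) = 21 \left(-30\right) = -630$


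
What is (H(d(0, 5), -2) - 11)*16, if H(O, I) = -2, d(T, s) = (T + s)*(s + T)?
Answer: -208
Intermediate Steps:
d(T, s) = (T + s)² (d(T, s) = (T + s)*(T + s) = (T + s)²)
(H(d(0, 5), -2) - 11)*16 = (-2 - 11)*16 = -13*16 = -208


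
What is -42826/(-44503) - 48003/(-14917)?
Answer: 2775112951/663851251 ≈ 4.1803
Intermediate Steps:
-42826/(-44503) - 48003/(-14917) = -42826*(-1/44503) - 48003*(-1/14917) = 42826/44503 + 48003/14917 = 2775112951/663851251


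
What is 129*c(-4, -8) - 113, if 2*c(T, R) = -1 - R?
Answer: 677/2 ≈ 338.50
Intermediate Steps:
c(T, R) = -½ - R/2 (c(T, R) = (-1 - R)/2 = -½ - R/2)
129*c(-4, -8) - 113 = 129*(-½ - ½*(-8)) - 113 = 129*(-½ + 4) - 113 = 129*(7/2) - 113 = 903/2 - 113 = 677/2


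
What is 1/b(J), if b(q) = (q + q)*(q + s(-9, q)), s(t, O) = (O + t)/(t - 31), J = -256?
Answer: 1/127680 ≈ 7.8321e-6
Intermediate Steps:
s(t, O) = (O + t)/(-31 + t)
b(q) = 2*q*(9/40 + 39*q/40) (b(q) = (q + q)*(q + (q - 9)/(-31 - 9)) = (2*q)*(q + (-9 + q)/(-40)) = (2*q)*(q - (-9 + q)/40) = (2*q)*(q + (9/40 - q/40)) = (2*q)*(9/40 + 39*q/40) = 2*q*(9/40 + 39*q/40))
1/b(J) = 1/((3/20)*(-256)*(3 + 13*(-256))) = 1/((3/20)*(-256)*(3 - 3328)) = 1/((3/20)*(-256)*(-3325)) = 1/127680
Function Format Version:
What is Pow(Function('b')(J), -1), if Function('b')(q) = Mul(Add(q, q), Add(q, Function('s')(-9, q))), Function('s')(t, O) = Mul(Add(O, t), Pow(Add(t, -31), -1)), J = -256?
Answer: Rational(1, 127680) ≈ 7.8321e-6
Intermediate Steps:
Function('s')(t, O) = Mul(Pow(Add(-31, t), -1), Add(O, t)) (Function('s')(t, O) = Mul(Add(O, t), Pow(Add(-31, t), -1)) = Mul(Pow(Add(-31, t), -1), Add(O, t)))
Function('b')(q) = Mul(2, q, Add(Rational(9, 40), Mul(Rational(39, 40), q))) (Function('b')(q) = Mul(Add(q, q), Add(q, Mul(Pow(Add(-31, -9), -1), Add(q, -9)))) = Mul(Mul(2, q), Add(q, Mul(Pow(-40, -1), Add(-9, q)))) = Mul(Mul(2, q), Add(q, Mul(Rational(-1, 40), Add(-9, q)))) = Mul(Mul(2, q), Add(q, Add(Rational(9, 40), Mul(Rational(-1, 40), q)))) = Mul(Mul(2, q), Add(Rational(9, 40), Mul(Rational(39, 40), q))) = Mul(2, q, Add(Rational(9, 40), Mul(Rational(39, 40), q))))
Pow(Function('b')(J), -1) = Pow(Mul(Rational(3, 20), -256, Add(3, Mul(13, -256))), -1) = Pow(Mul(Rational(3, 20), -256, Add(3, -3328)), -1) = Pow(Mul(Rational(3, 20), -256, -3325), -1) = Pow(127680, -1) = Rational(1, 127680)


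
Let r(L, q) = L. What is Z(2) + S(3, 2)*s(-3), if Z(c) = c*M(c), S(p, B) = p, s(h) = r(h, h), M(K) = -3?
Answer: -15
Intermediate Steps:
s(h) = h
Z(c) = -3*c (Z(c) = c*(-3) = -3*c)
Z(2) + S(3, 2)*s(-3) = -3*2 + 3*(-3) = -6 - 9 = -15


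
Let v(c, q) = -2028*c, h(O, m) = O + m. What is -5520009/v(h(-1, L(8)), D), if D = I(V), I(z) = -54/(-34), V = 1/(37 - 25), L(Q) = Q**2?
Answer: 1840003/42588 ≈ 43.205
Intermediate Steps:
V = 1/12 ≈ 0.083333
I(z) = 27/17 (I(z) = -54*(-1/34) = 27/17)
D = 27/17 ≈ 1.5882
-5520009/v(h(-1, L(8)), D) = -5520009*(-1/(2028*(-1 + 8**2))) = -5520009*(-1/(2028*(-1 + 64))) = -5520009/((-2028*63)) = -5520009/(-127764) = -5520009*(-1/127764) = 1840003/42588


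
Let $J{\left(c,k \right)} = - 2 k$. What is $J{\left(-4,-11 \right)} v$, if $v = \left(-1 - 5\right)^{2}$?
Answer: $792$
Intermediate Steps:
$v = 36$ ($v = \left(-1 + \left(-5 + 0\right)\right)^{2} = \left(-1 - 5\right)^{2} = \left(-6\right)^{2} = 36$)
$J{\left(-4,-11 \right)} v = \left(-2\right) \left(-11\right) 36 = 22 \cdot 36 = 792$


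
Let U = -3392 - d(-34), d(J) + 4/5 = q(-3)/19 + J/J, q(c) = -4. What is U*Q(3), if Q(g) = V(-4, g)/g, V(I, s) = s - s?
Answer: 0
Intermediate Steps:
V(I, s) = 0
Q(g) = 0 (Q(g) = 0/g = 0)
d(J) = -1/95 (d(J) = -⅘ + (-4/19 + J/J) = -⅘ + (-4*1/19 + 1) = -⅘ + (-4/19 + 1) = -⅘ + 15/19 = -1/95)
U = -322239/95 (U = -3392 - 1*(-1/95) = -3392 + 1/95 = -322239/95 ≈ -3392.0)
U*Q(3) = -322239/95*0 = 0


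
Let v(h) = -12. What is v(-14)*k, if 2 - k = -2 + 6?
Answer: 24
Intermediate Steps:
k = -2 (k = 2 - (-2 + 6) = 2 - 1*4 = 2 - 4 = -2)
v(-14)*k = -12*(-2) = 24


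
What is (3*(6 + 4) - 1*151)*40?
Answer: -4840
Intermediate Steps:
(3*(6 + 4) - 1*151)*40 = (3*10 - 151)*40 = (30 - 151)*40 = -121*40 = -4840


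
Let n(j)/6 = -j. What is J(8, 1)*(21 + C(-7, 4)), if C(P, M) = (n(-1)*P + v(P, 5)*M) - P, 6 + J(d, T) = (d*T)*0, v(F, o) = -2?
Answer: 132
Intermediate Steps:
n(j) = -6*j (n(j) = 6*(-j) = -6*j)
J(d, T) = -6 (J(d, T) = -6 + (d*T)*0 = -6 + (T*d)*0 = -6 + 0 = -6)
C(P, M) = -2*M + 5*P (C(P, M) = ((-6*(-1))*P - 2*M) - P = (6*P - 2*M) - P = (-2*M + 6*P) - P = -2*M + 5*P)
J(8, 1)*(21 + C(-7, 4)) = -6*(21 + (-2*4 + 5*(-7))) = -6*(21 + (-8 - 35)) = -6*(21 - 43) = -6*(-22) = 132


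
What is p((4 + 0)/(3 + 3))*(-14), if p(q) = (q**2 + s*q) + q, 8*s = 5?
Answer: -385/18 ≈ -21.389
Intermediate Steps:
s = 5/8 (s = (1/8)*5 = 5/8 ≈ 0.62500)
p(q) = q**2 + 13*q/8 (p(q) = (q**2 + 5*q/8) + q = q**2 + 13*q/8)
p((4 + 0)/(3 + 3))*(-14) = (((4 + 0)/(3 + 3))*(13 + 8*((4 + 0)/(3 + 3)))/8)*(-14) = ((4/6)*(13 + 8*(4/6))/8)*(-14) = ((4*(1/6))*(13 + 8*(4*(1/6)))/8)*(-14) = ((1/8)*(2/3)*(13 + 8*(2/3)))*(-14) = ((1/8)*(2/3)*(13 + 16/3))*(-14) = ((1/8)*(2/3)*(55/3))*(-14) = (55/36)*(-14) = -385/18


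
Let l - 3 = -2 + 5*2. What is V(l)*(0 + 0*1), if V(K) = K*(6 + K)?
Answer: 0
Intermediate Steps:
l = 11 (l = 3 + (-2 + 5*2) = 3 + (-2 + 10) = 3 + 8 = 11)
V(l)*(0 + 0*1) = (11*(6 + 11))*(0 + 0*1) = (11*17)*(0 + 0) = 187*0 = 0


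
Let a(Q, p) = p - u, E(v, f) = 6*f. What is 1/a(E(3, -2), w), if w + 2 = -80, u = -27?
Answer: -1/55 ≈ -0.018182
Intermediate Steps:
w = -82 (w = -2 - 80 = -82)
a(Q, p) = 27 + p (a(Q, p) = p - 1*(-27) = p + 27 = 27 + p)
1/a(E(3, -2), w) = 1/(27 - 82) = 1/(-55) = -1/55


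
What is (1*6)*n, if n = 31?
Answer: 186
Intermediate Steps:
(1*6)*n = (1*6)*31 = 6*31 = 186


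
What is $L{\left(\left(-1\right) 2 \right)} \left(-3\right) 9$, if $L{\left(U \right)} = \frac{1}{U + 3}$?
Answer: $-27$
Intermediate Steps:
$L{\left(U \right)} = \frac{1}{3 + U}$
$L{\left(\left(-1\right) 2 \right)} \left(-3\right) 9 = \frac{1}{3 - 2} \left(-3\right) 9 = 1^{-1} \left(-3\right) 9 = 1 \left(-3\right) 9 = \left(-3\right) 9 = -27$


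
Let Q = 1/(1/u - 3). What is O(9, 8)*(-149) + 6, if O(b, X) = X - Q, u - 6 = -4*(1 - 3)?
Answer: -50712/41 ≈ -1236.9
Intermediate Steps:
u = 14 (u = 6 - 4*(1 - 3) = 6 - 4*(-2) = 6 + 8 = 14)
Q = -14/41 (Q = 1/(1/14 - 3) = 1/(-41/14) = -14/41 ≈ -0.34146)
O(b, X) = 14/41 + X (O(b, X) = X - 1*(-14/41) = X + 14/41 = 14/41 + X)
O(9, 8)*(-149) + 6 = (14/41 + 8)*(-149) + 6 = (342/41)*(-149) + 6 = -50958/41 + 6 = -50712/41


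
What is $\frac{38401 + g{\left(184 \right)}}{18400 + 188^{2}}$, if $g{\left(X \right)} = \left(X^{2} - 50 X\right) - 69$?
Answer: $\frac{15747}{13436} \approx 1.172$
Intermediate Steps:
$g{\left(X \right)} = -69 + X^{2} - 50 X$
$\frac{38401 + g{\left(184 \right)}}{18400 + 188^{2}} = \frac{38401 - \left(9269 - 33856\right)}{18400 + 188^{2}} = \frac{38401 - -24587}{18400 + 35344} = \frac{38401 + 24587}{53744} = 62988 \cdot \frac{1}{53744} = \frac{15747}{13436}$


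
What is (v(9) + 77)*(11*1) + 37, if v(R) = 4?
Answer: 928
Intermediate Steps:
(v(9) + 77)*(11*1) + 37 = (4 + 77)*(11*1) + 37 = 81*11 + 37 = 891 + 37 = 928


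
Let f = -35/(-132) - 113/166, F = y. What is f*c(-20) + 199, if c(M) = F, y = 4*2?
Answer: 535955/2739 ≈ 195.68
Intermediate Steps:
y = 8
F = 8
c(M) = 8
f = -4553/10956 (f = -35*(-1/132) - 113*1/166 = 35/132 - 113/166 = -4553/10956 ≈ -0.41557)
f*c(-20) + 199 = -4553/10956*8 + 199 = -9106/2739 + 199 = 535955/2739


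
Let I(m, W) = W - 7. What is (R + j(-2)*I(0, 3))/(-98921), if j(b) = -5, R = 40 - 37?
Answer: -23/98921 ≈ -0.00023251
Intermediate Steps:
R = 3
I(m, W) = -7 + W
(R + j(-2)*I(0, 3))/(-98921) = (3 - 5*(-7 + 3))/(-98921) = (3 - 5*(-4))*(-1/98921) = (3 + 20)*(-1/98921) = 23*(-1/98921) = -23/98921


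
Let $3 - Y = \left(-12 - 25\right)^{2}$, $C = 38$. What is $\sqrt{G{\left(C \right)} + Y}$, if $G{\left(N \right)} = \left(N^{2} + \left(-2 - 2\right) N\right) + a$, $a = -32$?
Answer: $i \sqrt{106} \approx 10.296 i$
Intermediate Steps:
$Y = -1366$ ($Y = 3 - \left(-12 - 25\right)^{2} = 3 - \left(-37\right)^{2} = 3 - 1369 = -1366$)
$G{\left(N \right)} = -32 + N^{2} - 4 N$ ($G{\left(N \right)} = \left(N^{2} + \left(-2 - 2\right) N\right) - 32 = \left(N^{2} - 4 N\right) - 32 = -32 + N^{2} - 4 N$)
$\sqrt{G{\left(C \right)} + Y} = \sqrt{\left(-32 + 38^{2} - 152\right) - 1366} = \sqrt{\left(-32 + 1444 - 152\right) - 1366} = \sqrt{1260 - 1366} = \sqrt{-106} = i \sqrt{106}$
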